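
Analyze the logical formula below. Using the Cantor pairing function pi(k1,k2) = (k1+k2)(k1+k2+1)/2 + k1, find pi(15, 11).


k1 + k2 = 26
(k1+k2)(k1+k2+1)/2 = 26 * 27 / 2 = 351
pi = 351 + 15 = 366

366


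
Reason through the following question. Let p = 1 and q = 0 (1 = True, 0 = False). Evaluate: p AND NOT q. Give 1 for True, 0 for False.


p = 1, q = 0
Operation: p AND NOT q
Evaluate: 1 AND NOT 0 = 1

1


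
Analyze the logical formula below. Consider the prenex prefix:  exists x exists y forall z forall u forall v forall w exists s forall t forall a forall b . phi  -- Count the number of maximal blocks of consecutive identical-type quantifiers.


Quantifier-type sequence: E E A A A A E A A A  (A=forall, E=exists)
Group into maximal same-type runs:
  Ex2 | Ax4 | Ex1 | Ax3
Number of blocks = 4

4


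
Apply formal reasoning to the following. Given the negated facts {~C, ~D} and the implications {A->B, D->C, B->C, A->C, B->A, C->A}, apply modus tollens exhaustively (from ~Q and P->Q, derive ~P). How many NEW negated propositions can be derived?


Initial negated facts: {~C, ~D}
Apply modus tollens to closure:
  ~C and B->C  =>  ~B
  ~C and A->C  =>  ~A
Final negated: {~A, ~B, ~C, ~D}
New negations: {~A, ~B}
Count = 2

2


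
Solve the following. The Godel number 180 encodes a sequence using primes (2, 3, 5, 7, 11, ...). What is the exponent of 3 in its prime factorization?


Factorize 180 by dividing by 3 repeatedly.
Division steps: 3 divides 180 exactly 2 time(s).
Exponent of 3 = 2

2


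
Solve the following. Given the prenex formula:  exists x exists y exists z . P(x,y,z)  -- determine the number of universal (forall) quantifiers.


Quantifier prefix: exists x exists y exists z
Mark each quantifier type:
  E E E
Universal count = 0, Existential count = 3
Asked for universal (forall) quantifiers: 0

0


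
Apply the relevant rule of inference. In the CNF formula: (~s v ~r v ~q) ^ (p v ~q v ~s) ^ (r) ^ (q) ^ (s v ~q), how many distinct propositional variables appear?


Identify each variable that appears in the formula.
Variables found: p, q, r, s
Count = 4

4


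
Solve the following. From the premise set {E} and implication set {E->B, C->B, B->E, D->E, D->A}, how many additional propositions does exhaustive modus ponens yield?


Initial facts: {E}
Apply modus ponens to closure:
  E and E->B  =>  B
Final known: {B, E}
New propositions: {B}
Count = 1

1


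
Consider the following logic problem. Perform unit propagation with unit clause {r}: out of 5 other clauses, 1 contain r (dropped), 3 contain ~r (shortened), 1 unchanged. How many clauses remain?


Satisfied (removed): 1
Shortened (remain): 3
Unchanged (remain): 1
Remaining = 3 + 1 = 4

4


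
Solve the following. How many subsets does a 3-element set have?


The power set of a set with n elements has 2^n elements.
|P(S)| = 2^3 = 8

8


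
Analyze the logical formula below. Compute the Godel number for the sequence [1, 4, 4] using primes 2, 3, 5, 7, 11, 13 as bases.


Encode each element as an exponent of the corresponding prime:
  2^1 = 2
  3^4 = 81
  5^4 = 625
Product = 2 * 81 * 625 = 101250

101250


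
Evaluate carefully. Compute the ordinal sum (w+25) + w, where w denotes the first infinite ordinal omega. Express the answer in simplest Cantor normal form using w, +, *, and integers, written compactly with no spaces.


Compute (w+25) + w.
Ordinal + is associative but NOT commutative; for finite n>0, n + w = w but w + n stays w+n.
(w+25) + w = w + (25+w) = w + w = w*2 (the finite tail 25 is absorbed by the right w).
Result = w*2

w*2


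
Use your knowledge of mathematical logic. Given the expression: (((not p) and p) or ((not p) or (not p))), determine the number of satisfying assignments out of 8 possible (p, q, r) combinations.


Check all 8 assignments:
p=0, q=0, r=0: 1
p=0, q=0, r=1: 1
p=0, q=1, r=0: 1
p=0, q=1, r=1: 1
p=1, q=0, r=0: 0
p=1, q=0, r=1: 0
p=1, q=1, r=0: 0
p=1, q=1, r=1: 0
Count of True = 4

4


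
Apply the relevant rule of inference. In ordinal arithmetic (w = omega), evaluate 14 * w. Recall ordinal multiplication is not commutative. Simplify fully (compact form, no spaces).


Compute 14 * w.
Ordinal * is associative and left-distributive over +, but NOT commutative; for finite n>1, n*w = w but w*n stays w*n.
For finite n>0, n * w = sup{n*k : k<w} = w. So 14 * w = w.
Result = w

w


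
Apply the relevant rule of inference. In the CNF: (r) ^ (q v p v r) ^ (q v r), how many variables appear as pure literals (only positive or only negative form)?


Check each variable for pure literal status:
p: pure positive
q: pure positive
r: pure positive
Pure literal count = 3

3


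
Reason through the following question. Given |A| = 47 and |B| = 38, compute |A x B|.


The Cartesian product A x B contains all ordered pairs (a, b).
|A x B| = |A| * |B| = 47 * 38 = 1786

1786


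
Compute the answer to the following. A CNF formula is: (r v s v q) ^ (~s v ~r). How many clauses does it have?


A CNF formula is a conjunction of clauses.
Clauses are separated by ^.
Counting the conjuncts: 2 clauses.

2


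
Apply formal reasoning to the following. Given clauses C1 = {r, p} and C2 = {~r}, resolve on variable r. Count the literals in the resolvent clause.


Remove r from C1 and ~r from C2.
C1 remainder: {p}
C2 remainder: {}
Union (resolvent): {p}
Resolvent has 1 literal(s).

1


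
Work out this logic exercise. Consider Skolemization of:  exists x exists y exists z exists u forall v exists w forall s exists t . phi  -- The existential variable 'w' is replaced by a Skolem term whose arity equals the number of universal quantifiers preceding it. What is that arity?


Quantifier prefix: exists x exists y exists z exists u forall v exists w forall s exists t
'w' is existentially quantified at position 6.
Universal variables preceding it: v
Skolem function arity = 1

1


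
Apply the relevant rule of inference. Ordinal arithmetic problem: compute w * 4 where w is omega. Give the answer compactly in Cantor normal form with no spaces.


Compute w * 4.
Ordinal * is associative and left-distributive over +, but NOT commutative; for finite n>1, n*w = w but w*n stays w*n.
w * 4 means 4 copies of w concatenated: w*4.
Result = w*4

w*4


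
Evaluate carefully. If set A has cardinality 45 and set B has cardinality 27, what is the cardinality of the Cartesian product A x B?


The Cartesian product A x B contains all ordered pairs (a, b).
|A x B| = |A| * |B| = 45 * 27 = 1215

1215


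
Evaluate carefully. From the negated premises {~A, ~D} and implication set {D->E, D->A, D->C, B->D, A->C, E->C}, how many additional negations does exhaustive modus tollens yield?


Initial negated facts: {~A, ~D}
Apply modus tollens to closure:
  ~D and B->D  =>  ~B
Final negated: {~A, ~B, ~D}
New negations: {~B}
Count = 1

1


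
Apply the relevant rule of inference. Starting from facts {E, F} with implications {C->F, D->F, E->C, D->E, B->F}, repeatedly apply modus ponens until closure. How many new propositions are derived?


Initial facts: {E, F}
Apply modus ponens to closure:
  E and E->C  =>  C
Final known: {C, E, F}
New propositions: {C}
Count = 1

1


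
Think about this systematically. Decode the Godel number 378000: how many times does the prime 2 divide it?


Factorize 378000 by dividing by 2 repeatedly.
Division steps: 2 divides 378000 exactly 4 time(s).
Exponent of 2 = 4

4


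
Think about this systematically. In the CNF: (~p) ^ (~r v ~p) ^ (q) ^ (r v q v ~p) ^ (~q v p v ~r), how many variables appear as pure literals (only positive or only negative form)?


Check each variable for pure literal status:
p: mixed (not pure)
q: mixed (not pure)
r: mixed (not pure)
Pure literal count = 0

0


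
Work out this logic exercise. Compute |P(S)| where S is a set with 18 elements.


The power set of a set with n elements has 2^n elements.
|P(S)| = 2^18 = 262144

262144


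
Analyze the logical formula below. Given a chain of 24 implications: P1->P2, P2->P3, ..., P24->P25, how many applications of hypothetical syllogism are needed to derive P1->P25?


With 24 implications in a chain connecting 25 propositions:
P1->P2, P2->P3, ..., P24->P25
Steps needed = (number of implications) - 1 = 24 - 1 = 23

23


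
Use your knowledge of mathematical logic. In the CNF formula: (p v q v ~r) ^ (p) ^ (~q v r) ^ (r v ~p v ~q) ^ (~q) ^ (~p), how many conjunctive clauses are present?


A CNF formula is a conjunction of clauses.
Clauses are separated by ^.
Counting the conjuncts: 6 clauses.

6


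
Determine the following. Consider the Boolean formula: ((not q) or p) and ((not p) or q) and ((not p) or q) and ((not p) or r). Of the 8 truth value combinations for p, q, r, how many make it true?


Evaluate all 8 assignments for p, q, r:
p=0, q=0, r=0: 1
p=0, q=0, r=1: 1
p=0, q=1, r=0: 0
p=0, q=1, r=1: 0
p=1, q=0, r=0: 0
p=1, q=0, r=1: 0
p=1, q=1, r=0: 0
p=1, q=1, r=1: 1
Satisfying count = 3

3


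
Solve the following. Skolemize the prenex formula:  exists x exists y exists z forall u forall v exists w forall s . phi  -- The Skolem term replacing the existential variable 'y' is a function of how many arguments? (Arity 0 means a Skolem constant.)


Quantifier prefix: exists x exists y exists z forall u forall v exists w forall s
'y' is existentially quantified at position 2.
No universal quantifiers precede it.
Skolem function arity = 0 (a Skolem constant)

0


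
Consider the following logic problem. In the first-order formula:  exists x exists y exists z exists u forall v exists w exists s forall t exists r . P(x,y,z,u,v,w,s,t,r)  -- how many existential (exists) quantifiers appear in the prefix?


Quantifier prefix: exists x exists y exists z exists u forall v exists w exists s forall t exists r
Mark each quantifier type:
  E E E E U E E U E
Universal count = 2, Existential count = 7
Asked for existential (exists) quantifiers: 7

7


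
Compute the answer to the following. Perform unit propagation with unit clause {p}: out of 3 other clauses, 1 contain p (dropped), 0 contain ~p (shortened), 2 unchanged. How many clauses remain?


Satisfied (removed): 1
Shortened (remain): 0
Unchanged (remain): 2
Remaining = 0 + 2 = 2

2


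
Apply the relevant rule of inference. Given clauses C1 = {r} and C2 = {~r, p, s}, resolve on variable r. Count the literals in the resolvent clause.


Remove r from C1 and ~r from C2.
C1 remainder: {}
C2 remainder: {p, s}
Union (resolvent): {p, s}
Resolvent has 2 literal(s).

2


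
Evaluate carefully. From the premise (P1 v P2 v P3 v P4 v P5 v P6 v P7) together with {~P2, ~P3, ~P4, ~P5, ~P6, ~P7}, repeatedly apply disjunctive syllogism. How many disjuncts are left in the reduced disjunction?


Original disjuncts (7): P1, P2, P3, P4, P5, P6, P7
Negated (eliminate): ~P2, ~P3, ~P4, ~P5, ~P6, ~P7
Remaining disjuncts: P1
Count = 7 - 6 = 1

1


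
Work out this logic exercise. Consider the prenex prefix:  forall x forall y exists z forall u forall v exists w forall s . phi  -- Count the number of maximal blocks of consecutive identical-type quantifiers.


Quantifier-type sequence: A A E A A E A  (A=forall, E=exists)
Group into maximal same-type runs:
  Ax2 | Ex1 | Ax2 | Ex1 | Ax1
Number of blocks = 5

5


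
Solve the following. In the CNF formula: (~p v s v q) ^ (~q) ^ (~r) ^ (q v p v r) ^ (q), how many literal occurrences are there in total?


Counting literals in each clause:
Clause 1: 3 literal(s)
Clause 2: 1 literal(s)
Clause 3: 1 literal(s)
Clause 4: 3 literal(s)
Clause 5: 1 literal(s)
Total = 9

9


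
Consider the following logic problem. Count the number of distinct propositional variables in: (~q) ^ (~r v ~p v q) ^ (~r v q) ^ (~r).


Identify each variable that appears in the formula.
Variables found: p, q, r
Count = 3

3


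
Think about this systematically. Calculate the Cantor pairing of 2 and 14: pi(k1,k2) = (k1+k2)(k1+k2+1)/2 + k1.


k1 + k2 = 16
(k1+k2)(k1+k2+1)/2 = 16 * 17 / 2 = 136
pi = 136 + 2 = 138

138


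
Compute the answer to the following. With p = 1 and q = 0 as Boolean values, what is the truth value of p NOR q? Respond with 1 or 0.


p = 1, q = 0
Operation: p NOR q
Evaluate: 1 NOR 0 = 0

0


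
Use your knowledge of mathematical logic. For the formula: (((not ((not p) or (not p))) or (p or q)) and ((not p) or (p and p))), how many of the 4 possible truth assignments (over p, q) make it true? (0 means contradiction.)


Check all 4 assignments:
p=0, q=0: 0
p=0, q=1: 1
p=1, q=0: 1
p=1, q=1: 1
Count of True = 3

3


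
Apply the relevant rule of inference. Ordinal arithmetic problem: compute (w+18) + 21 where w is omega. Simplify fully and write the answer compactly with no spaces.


Compute (w+18) + 21.
Ordinal + is associative but NOT commutative; for finite n>0, n + w = w but w + n stays w+n.
By associativity: (w+18) + 21 = w + (18+21) = w+39.
Result = w+39

w+39


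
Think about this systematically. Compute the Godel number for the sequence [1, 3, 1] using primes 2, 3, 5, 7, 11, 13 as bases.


Encode each element as an exponent of the corresponding prime:
  2^1 = 2
  3^3 = 27
  5^1 = 5
Product = 2 * 27 * 5 = 270

270


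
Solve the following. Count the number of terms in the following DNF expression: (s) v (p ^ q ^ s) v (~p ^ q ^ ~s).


A DNF formula is a disjunction of terms (conjunctions).
Terms are separated by v.
Counting the disjuncts: 3 terms.

3


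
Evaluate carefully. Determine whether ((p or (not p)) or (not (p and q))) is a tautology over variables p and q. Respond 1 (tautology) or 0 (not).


Check all 4 assignments:
p=0, q=0: 1
p=0, q=1: 1
p=1, q=0: 1
p=1, q=1: 1
Satisfying count = 4/4.
Tautology iff count = 4: yes.

1


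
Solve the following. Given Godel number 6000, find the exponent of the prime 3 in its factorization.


Factorize 6000 by dividing by 3 repeatedly.
Division steps: 3 divides 6000 exactly 1 time(s).
Exponent of 3 = 1

1


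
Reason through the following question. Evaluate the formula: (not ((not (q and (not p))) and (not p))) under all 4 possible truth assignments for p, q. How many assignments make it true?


Check all 4 assignments:
p=0, q=0: 0
p=0, q=1: 1
p=1, q=0: 1
p=1, q=1: 1
Count of True = 3

3


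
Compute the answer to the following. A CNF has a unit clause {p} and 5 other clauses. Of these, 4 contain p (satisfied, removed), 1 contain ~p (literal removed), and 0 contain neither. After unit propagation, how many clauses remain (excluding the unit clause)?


Satisfied (removed): 4
Shortened (remain): 1
Unchanged (remain): 0
Remaining = 1 + 0 = 1

1


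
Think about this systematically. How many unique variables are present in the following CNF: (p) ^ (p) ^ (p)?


Identify each variable that appears in the formula.
Variables found: p
Count = 1

1


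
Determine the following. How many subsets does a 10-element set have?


The power set of a set with n elements has 2^n elements.
|P(S)| = 2^10 = 1024

1024


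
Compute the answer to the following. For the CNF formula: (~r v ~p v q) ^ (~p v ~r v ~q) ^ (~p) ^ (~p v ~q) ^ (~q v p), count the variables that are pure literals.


Check each variable for pure literal status:
p: mixed (not pure)
q: mixed (not pure)
r: pure negative
Pure literal count = 1

1


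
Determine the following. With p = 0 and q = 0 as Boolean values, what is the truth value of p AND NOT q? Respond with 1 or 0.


p = 0, q = 0
Operation: p AND NOT q
Evaluate: 0 AND NOT 0 = 0

0


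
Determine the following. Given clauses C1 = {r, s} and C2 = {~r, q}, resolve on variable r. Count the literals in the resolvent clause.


Remove r from C1 and ~r from C2.
C1 remainder: {s}
C2 remainder: {q}
Union (resolvent): {q, s}
Resolvent has 2 literal(s).

2


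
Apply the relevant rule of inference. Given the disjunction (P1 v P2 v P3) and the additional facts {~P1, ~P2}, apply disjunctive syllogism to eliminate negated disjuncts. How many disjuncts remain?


Original disjuncts (3): P1, P2, P3
Negated (eliminate): ~P1, ~P2
Remaining disjuncts: P3
Count = 3 - 2 = 1

1


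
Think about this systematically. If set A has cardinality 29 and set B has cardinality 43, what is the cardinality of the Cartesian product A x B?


The Cartesian product A x B contains all ordered pairs (a, b).
|A x B| = |A| * |B| = 29 * 43 = 1247

1247


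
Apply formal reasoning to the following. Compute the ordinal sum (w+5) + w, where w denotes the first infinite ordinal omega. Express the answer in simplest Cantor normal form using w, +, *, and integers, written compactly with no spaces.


Compute (w+5) + w.
Ordinal + is associative but NOT commutative; for finite n>0, n + w = w but w + n stays w+n.
(w+5) + w = w + (5+w) = w + w = w*2 (the finite tail 5 is absorbed by the right w).
Result = w*2

w*2


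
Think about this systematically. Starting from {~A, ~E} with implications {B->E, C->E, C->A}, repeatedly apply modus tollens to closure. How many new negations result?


Initial negated facts: {~A, ~E}
Apply modus tollens to closure:
  ~E and B->E  =>  ~B
  ~E and C->E  =>  ~C
Final negated: {~A, ~B, ~C, ~E}
New negations: {~B, ~C}
Count = 2

2


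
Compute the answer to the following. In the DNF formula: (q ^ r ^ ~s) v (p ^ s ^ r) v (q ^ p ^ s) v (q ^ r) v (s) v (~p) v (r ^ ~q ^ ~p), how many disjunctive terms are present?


A DNF formula is a disjunction of terms (conjunctions).
Terms are separated by v.
Counting the disjuncts: 7 terms.

7


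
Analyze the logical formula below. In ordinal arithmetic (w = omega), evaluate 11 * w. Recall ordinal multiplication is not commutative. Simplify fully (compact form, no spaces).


Compute 11 * w.
Ordinal * is associative and left-distributive over +, but NOT commutative; for finite n>1, n*w = w but w*n stays w*n.
For finite n>0, n * w = sup{n*k : k<w} = w. So 11 * w = w.
Result = w

w


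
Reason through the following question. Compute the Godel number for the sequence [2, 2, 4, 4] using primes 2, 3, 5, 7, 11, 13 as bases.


Encode each element as an exponent of the corresponding prime:
  2^2 = 4
  3^2 = 9
  5^4 = 625
  7^4 = 2401
Product = 4 * 9 * 625 * 2401 = 54022500

54022500


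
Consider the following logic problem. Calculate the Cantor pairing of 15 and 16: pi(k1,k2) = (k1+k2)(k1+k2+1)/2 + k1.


k1 + k2 = 31
(k1+k2)(k1+k2+1)/2 = 31 * 32 / 2 = 496
pi = 496 + 15 = 511

511


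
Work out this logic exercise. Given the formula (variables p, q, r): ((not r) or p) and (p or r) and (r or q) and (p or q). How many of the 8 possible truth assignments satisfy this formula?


Evaluate all 8 assignments for p, q, r:
p=0, q=0, r=0: 0
p=0, q=0, r=1: 0
p=0, q=1, r=0: 0
p=0, q=1, r=1: 0
p=1, q=0, r=0: 0
p=1, q=0, r=1: 1
p=1, q=1, r=0: 1
p=1, q=1, r=1: 1
Satisfying count = 3

3


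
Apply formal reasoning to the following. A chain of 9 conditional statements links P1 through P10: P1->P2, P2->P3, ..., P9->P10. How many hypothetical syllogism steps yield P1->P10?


With 9 implications in a chain connecting 10 propositions:
P1->P2, P2->P3, ..., P9->P10
Steps needed = (number of implications) - 1 = 9 - 1 = 8

8


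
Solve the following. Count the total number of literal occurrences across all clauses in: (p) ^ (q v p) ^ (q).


Counting literals in each clause:
Clause 1: 1 literal(s)
Clause 2: 2 literal(s)
Clause 3: 1 literal(s)
Total = 4

4


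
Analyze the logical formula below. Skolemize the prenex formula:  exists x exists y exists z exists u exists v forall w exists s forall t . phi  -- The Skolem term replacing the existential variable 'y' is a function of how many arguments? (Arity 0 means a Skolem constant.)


Quantifier prefix: exists x exists y exists z exists u exists v forall w exists s forall t
'y' is existentially quantified at position 2.
No universal quantifiers precede it.
Skolem function arity = 0 (a Skolem constant)

0


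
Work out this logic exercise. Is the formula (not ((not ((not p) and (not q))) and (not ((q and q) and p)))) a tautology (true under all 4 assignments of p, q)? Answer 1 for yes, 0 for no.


Check all 4 assignments:
p=0, q=0: 1
p=0, q=1: 0
p=1, q=0: 0
p=1, q=1: 1
Satisfying count = 2/4.
Tautology iff count = 4: no.

0


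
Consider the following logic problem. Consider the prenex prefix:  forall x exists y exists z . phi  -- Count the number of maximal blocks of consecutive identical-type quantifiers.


Quantifier-type sequence: A E E  (A=forall, E=exists)
Group into maximal same-type runs:
  Ax1 | Ex2
Number of blocks = 2

2


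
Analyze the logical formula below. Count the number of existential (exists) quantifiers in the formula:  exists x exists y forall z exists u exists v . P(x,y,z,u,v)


Quantifier prefix: exists x exists y forall z exists u exists v
Mark each quantifier type:
  E E U E E
Universal count = 1, Existential count = 4
Asked for existential (exists) quantifiers: 4

4


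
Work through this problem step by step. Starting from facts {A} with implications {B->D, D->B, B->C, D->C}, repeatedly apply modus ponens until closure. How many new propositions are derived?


Initial facts: {A}
Apply modus ponens to closure:
  (no implication fires)
Final known: {A}
New propositions: {(none)}
Count = 0

0


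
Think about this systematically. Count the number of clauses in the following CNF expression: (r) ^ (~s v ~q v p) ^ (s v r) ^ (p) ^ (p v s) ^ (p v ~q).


A CNF formula is a conjunction of clauses.
Clauses are separated by ^.
Counting the conjuncts: 6 clauses.

6


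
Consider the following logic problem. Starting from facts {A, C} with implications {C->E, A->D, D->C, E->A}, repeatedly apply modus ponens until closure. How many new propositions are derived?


Initial facts: {A, C}
Apply modus ponens to closure:
  C and C->E  =>  E
  A and A->D  =>  D
Final known: {A, C, D, E}
New propositions: {D, E}
Count = 2

2


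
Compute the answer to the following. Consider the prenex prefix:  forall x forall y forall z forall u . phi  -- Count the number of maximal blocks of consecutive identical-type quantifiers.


Quantifier-type sequence: A A A A  (A=forall, E=exists)
Group into maximal same-type runs:
  Ax4
Number of blocks = 1

1


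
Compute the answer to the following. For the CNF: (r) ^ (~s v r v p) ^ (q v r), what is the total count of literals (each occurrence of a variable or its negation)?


Counting literals in each clause:
Clause 1: 1 literal(s)
Clause 2: 3 literal(s)
Clause 3: 2 literal(s)
Total = 6

6


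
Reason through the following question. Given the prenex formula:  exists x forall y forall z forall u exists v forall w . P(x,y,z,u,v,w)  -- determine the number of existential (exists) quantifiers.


Quantifier prefix: exists x forall y forall z forall u exists v forall w
Mark each quantifier type:
  E U U U E U
Universal count = 4, Existential count = 2
Asked for existential (exists) quantifiers: 2

2


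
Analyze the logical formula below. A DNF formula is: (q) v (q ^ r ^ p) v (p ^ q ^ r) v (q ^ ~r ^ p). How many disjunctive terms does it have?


A DNF formula is a disjunction of terms (conjunctions).
Terms are separated by v.
Counting the disjuncts: 4 terms.

4


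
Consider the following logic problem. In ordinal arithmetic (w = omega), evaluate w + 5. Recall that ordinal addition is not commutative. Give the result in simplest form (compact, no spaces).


Compute w + 5.
Ordinal + is associative but NOT commutative; for finite n>0, n + w = w but w + n stays w+n.
w + 5 is already in normal form (a successor ordinal beyond w).
Result = w+5

w+5


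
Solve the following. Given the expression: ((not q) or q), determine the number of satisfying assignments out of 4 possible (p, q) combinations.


Check all 4 assignments:
p=0, q=0: 1
p=0, q=1: 1
p=1, q=0: 1
p=1, q=1: 1
Count of True = 4

4


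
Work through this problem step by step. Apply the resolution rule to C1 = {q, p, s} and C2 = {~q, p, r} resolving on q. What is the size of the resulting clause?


Remove q from C1 and ~q from C2.
C1 remainder: {p, s}
C2 remainder: {p, r}
Union (resolvent): {p, r, s}
Resolvent has 3 literal(s).

3


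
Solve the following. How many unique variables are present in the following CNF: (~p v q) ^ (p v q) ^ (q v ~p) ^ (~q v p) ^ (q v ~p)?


Identify each variable that appears in the formula.
Variables found: p, q
Count = 2

2


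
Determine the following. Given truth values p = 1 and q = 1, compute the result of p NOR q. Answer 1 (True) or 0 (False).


p = 1, q = 1
Operation: p NOR q
Evaluate: 1 NOR 1 = 0

0


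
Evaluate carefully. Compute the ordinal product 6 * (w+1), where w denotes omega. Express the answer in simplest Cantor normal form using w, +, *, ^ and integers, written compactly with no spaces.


Compute 6 * (w+1).
Ordinal * is associative and left-distributive over +, but NOT commutative; for finite n>1, n*w = w but w*n stays w*n.
By left-distributivity: 6 * (w+1) = 6*w + 6*1 = w + 6 = w+6.
Result = w+6

w+6


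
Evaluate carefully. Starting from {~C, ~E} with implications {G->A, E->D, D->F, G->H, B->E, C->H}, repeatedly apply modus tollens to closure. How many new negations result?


Initial negated facts: {~C, ~E}
Apply modus tollens to closure:
  ~E and B->E  =>  ~B
Final negated: {~B, ~C, ~E}
New negations: {~B}
Count = 1

1


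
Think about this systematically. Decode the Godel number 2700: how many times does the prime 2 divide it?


Factorize 2700 by dividing by 2 repeatedly.
Division steps: 2 divides 2700 exactly 2 time(s).
Exponent of 2 = 2

2


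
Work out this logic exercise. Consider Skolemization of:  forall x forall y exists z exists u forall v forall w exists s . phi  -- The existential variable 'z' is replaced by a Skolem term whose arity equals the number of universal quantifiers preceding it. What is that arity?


Quantifier prefix: forall x forall y exists z exists u forall v forall w exists s
'z' is existentially quantified at position 3.
Universal variables preceding it: x, y
Skolem function arity = 2

2


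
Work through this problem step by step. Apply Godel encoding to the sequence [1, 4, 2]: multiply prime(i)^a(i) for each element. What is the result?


Encode each element as an exponent of the corresponding prime:
  2^1 = 2
  3^4 = 81
  5^2 = 25
Product = 2 * 81 * 25 = 4050

4050


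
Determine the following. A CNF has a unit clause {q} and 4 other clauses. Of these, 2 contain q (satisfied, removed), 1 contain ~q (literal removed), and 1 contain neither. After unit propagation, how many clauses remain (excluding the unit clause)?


Satisfied (removed): 2
Shortened (remain): 1
Unchanged (remain): 1
Remaining = 1 + 1 = 2

2


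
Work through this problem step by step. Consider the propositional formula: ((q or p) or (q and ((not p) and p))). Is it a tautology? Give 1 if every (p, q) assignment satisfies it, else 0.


Check all 4 assignments:
p=0, q=0: 0
p=0, q=1: 1
p=1, q=0: 1
p=1, q=1: 1
Satisfying count = 3/4.
Tautology iff count = 4: no.

0


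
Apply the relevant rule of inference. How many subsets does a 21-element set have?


The power set of a set with n elements has 2^n elements.
|P(S)| = 2^21 = 2097152

2097152


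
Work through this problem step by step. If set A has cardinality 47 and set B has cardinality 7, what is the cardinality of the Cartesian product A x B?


The Cartesian product A x B contains all ordered pairs (a, b).
|A x B| = |A| * |B| = 47 * 7 = 329

329


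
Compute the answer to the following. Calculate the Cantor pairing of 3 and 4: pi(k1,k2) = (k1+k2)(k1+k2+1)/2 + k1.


k1 + k2 = 7
(k1+k2)(k1+k2+1)/2 = 7 * 8 / 2 = 28
pi = 28 + 3 = 31

31


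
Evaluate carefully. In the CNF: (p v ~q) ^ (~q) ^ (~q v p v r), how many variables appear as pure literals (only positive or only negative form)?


Check each variable for pure literal status:
p: pure positive
q: pure negative
r: pure positive
Pure literal count = 3

3


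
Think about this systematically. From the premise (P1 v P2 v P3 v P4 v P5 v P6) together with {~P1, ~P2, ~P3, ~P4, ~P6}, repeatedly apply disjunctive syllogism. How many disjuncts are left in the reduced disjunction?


Original disjuncts (6): P1, P2, P3, P4, P5, P6
Negated (eliminate): ~P1, ~P2, ~P3, ~P4, ~P6
Remaining disjuncts: P5
Count = 6 - 5 = 1

1


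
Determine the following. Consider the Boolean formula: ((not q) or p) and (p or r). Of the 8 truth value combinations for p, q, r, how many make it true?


Evaluate all 8 assignments for p, q, r:
p=0, q=0, r=0: 0
p=0, q=0, r=1: 1
p=0, q=1, r=0: 0
p=0, q=1, r=1: 0
p=1, q=0, r=0: 1
p=1, q=0, r=1: 1
p=1, q=1, r=0: 1
p=1, q=1, r=1: 1
Satisfying count = 5

5


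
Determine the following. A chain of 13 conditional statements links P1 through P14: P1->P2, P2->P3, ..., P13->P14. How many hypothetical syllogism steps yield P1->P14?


With 13 implications in a chain connecting 14 propositions:
P1->P2, P2->P3, ..., P13->P14
Steps needed = (number of implications) - 1 = 13 - 1 = 12

12


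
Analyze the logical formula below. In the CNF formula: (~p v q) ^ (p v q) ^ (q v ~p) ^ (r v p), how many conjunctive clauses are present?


A CNF formula is a conjunction of clauses.
Clauses are separated by ^.
Counting the conjuncts: 4 clauses.

4


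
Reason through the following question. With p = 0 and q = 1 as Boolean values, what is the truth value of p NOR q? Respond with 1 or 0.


p = 0, q = 1
Operation: p NOR q
Evaluate: 0 NOR 1 = 0

0


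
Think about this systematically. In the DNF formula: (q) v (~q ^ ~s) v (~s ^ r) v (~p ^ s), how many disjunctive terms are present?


A DNF formula is a disjunction of terms (conjunctions).
Terms are separated by v.
Counting the disjuncts: 4 terms.

4


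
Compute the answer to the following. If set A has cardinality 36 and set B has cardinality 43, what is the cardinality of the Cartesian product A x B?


The Cartesian product A x B contains all ordered pairs (a, b).
|A x B| = |A| * |B| = 36 * 43 = 1548

1548


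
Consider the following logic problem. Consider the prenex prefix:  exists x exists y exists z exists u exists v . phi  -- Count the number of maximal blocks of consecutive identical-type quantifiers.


Quantifier-type sequence: E E E E E  (A=forall, E=exists)
Group into maximal same-type runs:
  Ex5
Number of blocks = 1

1


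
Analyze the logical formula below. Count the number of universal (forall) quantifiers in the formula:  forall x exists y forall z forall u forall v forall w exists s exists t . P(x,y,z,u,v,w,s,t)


Quantifier prefix: forall x exists y forall z forall u forall v forall w exists s exists t
Mark each quantifier type:
  U E U U U U E E
Universal count = 5, Existential count = 3
Asked for universal (forall) quantifiers: 5

5


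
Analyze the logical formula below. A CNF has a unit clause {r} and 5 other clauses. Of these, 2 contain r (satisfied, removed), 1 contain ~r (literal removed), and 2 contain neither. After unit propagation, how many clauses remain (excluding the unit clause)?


Satisfied (removed): 2
Shortened (remain): 1
Unchanged (remain): 2
Remaining = 1 + 2 = 3

3


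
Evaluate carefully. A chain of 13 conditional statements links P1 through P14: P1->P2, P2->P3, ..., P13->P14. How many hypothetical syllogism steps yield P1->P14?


With 13 implications in a chain connecting 14 propositions:
P1->P2, P2->P3, ..., P13->P14
Steps needed = (number of implications) - 1 = 13 - 1 = 12

12


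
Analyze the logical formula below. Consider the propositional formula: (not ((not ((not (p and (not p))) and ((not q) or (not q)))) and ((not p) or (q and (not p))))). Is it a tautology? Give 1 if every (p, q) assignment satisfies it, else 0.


Check all 4 assignments:
p=0, q=0: 1
p=0, q=1: 0
p=1, q=0: 1
p=1, q=1: 1
Satisfying count = 3/4.
Tautology iff count = 4: no.

0


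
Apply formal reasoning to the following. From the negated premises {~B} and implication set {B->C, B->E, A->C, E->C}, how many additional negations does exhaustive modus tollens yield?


Initial negated facts: {~B}
Apply modus tollens to closure:
  (no implication fires)
Final negated: {~B}
New negations: {(none)}
Count = 0

0


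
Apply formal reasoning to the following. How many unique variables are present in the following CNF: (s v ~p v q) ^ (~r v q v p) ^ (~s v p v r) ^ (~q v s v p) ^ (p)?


Identify each variable that appears in the formula.
Variables found: p, q, r, s
Count = 4

4


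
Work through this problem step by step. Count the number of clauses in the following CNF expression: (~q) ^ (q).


A CNF formula is a conjunction of clauses.
Clauses are separated by ^.
Counting the conjuncts: 2 clauses.

2


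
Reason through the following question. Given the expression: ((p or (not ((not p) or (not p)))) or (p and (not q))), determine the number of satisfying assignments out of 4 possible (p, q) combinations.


Check all 4 assignments:
p=0, q=0: 0
p=0, q=1: 0
p=1, q=0: 1
p=1, q=1: 1
Count of True = 2

2


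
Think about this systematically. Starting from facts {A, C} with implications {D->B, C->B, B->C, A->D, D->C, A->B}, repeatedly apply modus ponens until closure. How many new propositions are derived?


Initial facts: {A, C}
Apply modus ponens to closure:
  C and C->B  =>  B
  A and A->D  =>  D
Final known: {A, B, C, D}
New propositions: {B, D}
Count = 2

2


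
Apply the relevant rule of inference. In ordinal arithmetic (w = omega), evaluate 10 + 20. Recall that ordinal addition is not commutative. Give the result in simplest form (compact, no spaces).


Compute 10 + 20.
Ordinal + is associative but NOT commutative; for finite n>0, n + w = w but w + n stays w+n.
Both operands finite; ordinal + agrees with natural +: 10 + 20 = 30.
Result = 30

30


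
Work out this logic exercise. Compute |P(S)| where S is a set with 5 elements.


The power set of a set with n elements has 2^n elements.
|P(S)| = 2^5 = 32

32


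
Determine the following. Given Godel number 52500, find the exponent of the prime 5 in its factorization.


Factorize 52500 by dividing by 5 repeatedly.
Division steps: 5 divides 52500 exactly 4 time(s).
Exponent of 5 = 4

4


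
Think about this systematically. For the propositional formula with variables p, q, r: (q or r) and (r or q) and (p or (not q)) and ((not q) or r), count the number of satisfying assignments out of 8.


Evaluate all 8 assignments for p, q, r:
p=0, q=0, r=0: 0
p=0, q=0, r=1: 1
p=0, q=1, r=0: 0
p=0, q=1, r=1: 0
p=1, q=0, r=0: 0
p=1, q=0, r=1: 1
p=1, q=1, r=0: 0
p=1, q=1, r=1: 1
Satisfying count = 3

3


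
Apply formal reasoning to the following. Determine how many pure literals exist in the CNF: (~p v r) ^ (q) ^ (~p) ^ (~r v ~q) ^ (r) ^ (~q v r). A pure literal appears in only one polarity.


Check each variable for pure literal status:
p: pure negative
q: mixed (not pure)
r: mixed (not pure)
Pure literal count = 1

1


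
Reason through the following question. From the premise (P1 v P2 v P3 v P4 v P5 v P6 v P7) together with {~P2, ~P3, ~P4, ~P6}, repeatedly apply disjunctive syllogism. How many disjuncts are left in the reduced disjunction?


Original disjuncts (7): P1, P2, P3, P4, P5, P6, P7
Negated (eliminate): ~P2, ~P3, ~P4, ~P6
Remaining disjuncts: P1, P5, P7
Count = 7 - 4 = 3

3


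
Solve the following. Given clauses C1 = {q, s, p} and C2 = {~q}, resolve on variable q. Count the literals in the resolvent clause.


Remove q from C1 and ~q from C2.
C1 remainder: {s, p}
C2 remainder: {}
Union (resolvent): {p, s}
Resolvent has 2 literal(s).

2


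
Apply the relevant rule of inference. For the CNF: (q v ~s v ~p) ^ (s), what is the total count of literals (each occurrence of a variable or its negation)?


Counting literals in each clause:
Clause 1: 3 literal(s)
Clause 2: 1 literal(s)
Total = 4

4


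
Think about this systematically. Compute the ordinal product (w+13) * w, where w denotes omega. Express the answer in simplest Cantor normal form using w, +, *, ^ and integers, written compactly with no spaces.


Compute (w+13) * w.
Ordinal * is associative and left-distributive over +, but NOT commutative; for finite n>1, n*w = w but w*n stays w*n.
(w+13) * w = sup{(w+13)*k : k<w} = sup{w*k+13} = w^2 (the +13 tail is absorbed in the limit).
Result = w^2

w^2


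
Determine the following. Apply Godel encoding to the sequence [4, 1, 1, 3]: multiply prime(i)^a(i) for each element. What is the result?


Encode each element as an exponent of the corresponding prime:
  2^4 = 16
  3^1 = 3
  5^1 = 5
  7^3 = 343
Product = 16 * 3 * 5 * 343 = 82320

82320


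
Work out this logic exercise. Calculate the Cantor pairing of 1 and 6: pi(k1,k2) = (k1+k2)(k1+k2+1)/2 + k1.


k1 + k2 = 7
(k1+k2)(k1+k2+1)/2 = 7 * 8 / 2 = 28
pi = 28 + 1 = 29

29


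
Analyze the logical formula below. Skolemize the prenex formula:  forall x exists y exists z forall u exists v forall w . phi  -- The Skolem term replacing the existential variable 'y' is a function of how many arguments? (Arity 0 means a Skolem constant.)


Quantifier prefix: forall x exists y exists z forall u exists v forall w
'y' is existentially quantified at position 2.
Universal variables preceding it: x
Skolem function arity = 1

1


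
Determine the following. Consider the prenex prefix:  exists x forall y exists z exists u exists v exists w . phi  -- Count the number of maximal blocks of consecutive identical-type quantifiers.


Quantifier-type sequence: E A E E E E  (A=forall, E=exists)
Group into maximal same-type runs:
  Ex1 | Ax1 | Ex4
Number of blocks = 3

3


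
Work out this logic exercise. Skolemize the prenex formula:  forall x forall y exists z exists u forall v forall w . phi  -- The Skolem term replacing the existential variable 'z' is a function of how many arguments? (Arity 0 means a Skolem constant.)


Quantifier prefix: forall x forall y exists z exists u forall v forall w
'z' is existentially quantified at position 3.
Universal variables preceding it: x, y
Skolem function arity = 2

2


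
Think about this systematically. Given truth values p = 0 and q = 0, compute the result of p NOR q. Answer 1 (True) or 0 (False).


p = 0, q = 0
Operation: p NOR q
Evaluate: 0 NOR 0 = 1

1


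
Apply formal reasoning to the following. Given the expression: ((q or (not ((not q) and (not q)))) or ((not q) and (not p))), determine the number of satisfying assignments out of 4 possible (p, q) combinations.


Check all 4 assignments:
p=0, q=0: 1
p=0, q=1: 1
p=1, q=0: 0
p=1, q=1: 1
Count of True = 3

3


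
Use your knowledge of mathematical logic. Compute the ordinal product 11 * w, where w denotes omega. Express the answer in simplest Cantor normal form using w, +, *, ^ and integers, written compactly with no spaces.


Compute 11 * w.
Ordinal * is associative and left-distributive over +, but NOT commutative; for finite n>1, n*w = w but w*n stays w*n.
For finite n>0, n * w = sup{n*k : k<w} = w. So 11 * w = w.
Result = w

w


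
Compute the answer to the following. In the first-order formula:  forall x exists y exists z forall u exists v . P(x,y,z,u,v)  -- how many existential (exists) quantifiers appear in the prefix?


Quantifier prefix: forall x exists y exists z forall u exists v
Mark each quantifier type:
  U E E U E
Universal count = 2, Existential count = 3
Asked for existential (exists) quantifiers: 3

3


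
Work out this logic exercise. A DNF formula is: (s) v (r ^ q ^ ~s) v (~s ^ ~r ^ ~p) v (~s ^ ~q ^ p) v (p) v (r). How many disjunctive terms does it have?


A DNF formula is a disjunction of terms (conjunctions).
Terms are separated by v.
Counting the disjuncts: 6 terms.

6


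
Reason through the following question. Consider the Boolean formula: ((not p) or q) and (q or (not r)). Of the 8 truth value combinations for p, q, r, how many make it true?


Evaluate all 8 assignments for p, q, r:
p=0, q=0, r=0: 1
p=0, q=0, r=1: 0
p=0, q=1, r=0: 1
p=0, q=1, r=1: 1
p=1, q=0, r=0: 0
p=1, q=0, r=1: 0
p=1, q=1, r=0: 1
p=1, q=1, r=1: 1
Satisfying count = 5

5
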